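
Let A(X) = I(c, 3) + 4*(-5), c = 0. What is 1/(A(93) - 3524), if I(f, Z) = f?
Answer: -1/3544 ≈ -0.00028217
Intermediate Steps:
A(X) = -20 (A(X) = 0 + 4*(-5) = 0 - 20 = -20)
1/(A(93) - 3524) = 1/(-20 - 3524) = 1/(-3544) = -1/3544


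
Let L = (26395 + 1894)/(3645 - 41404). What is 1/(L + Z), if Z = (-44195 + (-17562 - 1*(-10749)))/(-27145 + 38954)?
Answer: -445896031/2260075873 ≈ -0.19729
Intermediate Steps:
L = -28289/37759 (L = 28289/(-37759) = 28289*(-1/37759) = -28289/37759 ≈ -0.74920)
Z = -51008/11809 (Z = (-44195 + (-17562 + 10749))/11809 = (-44195 - 6813)*(1/11809) = -51008*1/11809 = -51008/11809 ≈ -4.3194)
1/(L + Z) = 1/(-28289/37759 - 51008/11809) = 1/(-2260075873/445896031) = -445896031/2260075873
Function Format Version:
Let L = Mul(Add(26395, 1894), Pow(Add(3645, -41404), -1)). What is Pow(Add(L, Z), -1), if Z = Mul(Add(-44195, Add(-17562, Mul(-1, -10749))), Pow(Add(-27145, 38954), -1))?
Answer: Rational(-445896031, 2260075873) ≈ -0.19729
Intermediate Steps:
L = Rational(-28289, 37759) (L = Mul(28289, Pow(-37759, -1)) = Mul(28289, Rational(-1, 37759)) = Rational(-28289, 37759) ≈ -0.74920)
Z = Rational(-51008, 11809) (Z = Mul(Add(-44195, Add(-17562, 10749)), Pow(11809, -1)) = Mul(Add(-44195, -6813), Rational(1, 11809)) = Mul(-51008, Rational(1, 11809)) = Rational(-51008, 11809) ≈ -4.3194)
Pow(Add(L, Z), -1) = Pow(Add(Rational(-28289, 37759), Rational(-51008, 11809)), -1) = Pow(Rational(-2260075873, 445896031), -1) = Rational(-445896031, 2260075873)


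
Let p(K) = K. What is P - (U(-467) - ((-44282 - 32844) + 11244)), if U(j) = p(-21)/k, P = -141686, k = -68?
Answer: -14114645/68 ≈ -2.0757e+5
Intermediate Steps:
U(j) = 21/68 (U(j) = -21/(-68) = -21*(-1/68) = 21/68)
P - (U(-467) - ((-44282 - 32844) + 11244)) = -141686 - (21/68 - ((-44282 - 32844) + 11244)) = -141686 - (21/68 - (-77126 + 11244)) = -141686 - (21/68 - 1*(-65882)) = -141686 - (21/68 + 65882) = -141686 - 1*4479997/68 = -141686 - 4479997/68 = -14114645/68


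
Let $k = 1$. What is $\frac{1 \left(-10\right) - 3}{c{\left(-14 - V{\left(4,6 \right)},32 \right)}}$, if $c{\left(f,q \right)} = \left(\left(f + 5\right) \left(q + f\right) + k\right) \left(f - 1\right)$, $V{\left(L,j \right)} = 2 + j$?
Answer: $- \frac{1}{299} \approx -0.0033445$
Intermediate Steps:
$c{\left(f,q \right)} = \left(1 + \left(5 + f\right) \left(f + q\right)\right) \left(-1 + f\right)$ ($c{\left(f,q \right)} = \left(\left(f + 5\right) \left(q + f\right) + 1\right) \left(f - 1\right) = \left(\left(5 + f\right) \left(f + q\right) + 1\right) \left(-1 + f\right) = \left(1 + \left(5 + f\right) \left(f + q\right)\right) \left(-1 + f\right)$)
$\frac{1 \left(-10\right) - 3}{c{\left(-14 - V{\left(4,6 \right)},32 \right)}} = \frac{1 \left(-10\right) - 3}{-1 + \left(-14 - \left(2 + 6\right)\right)^{3} - 160 - 4 \left(-14 - \left(2 + 6\right)\right) + 4 \left(-14 - \left(2 + 6\right)\right)^{2} + 32 \left(-14 - \left(2 + 6\right)\right)^{2} + 4 \left(-14 - \left(2 + 6\right)\right) 32} = \frac{-10 - 3}{-1 + \left(-14 - 8\right)^{3} - 160 - 4 \left(-14 - 8\right) + 4 \left(-14 - 8\right)^{2} + 32 \left(-14 - 8\right)^{2} + 4 \left(-14 - 8\right) 32} = - \frac{13}{-1 + \left(-14 - 8\right)^{3} - 160 - 4 \left(-14 - 8\right) + 4 \left(-14 - 8\right)^{2} + 32 \left(-14 - 8\right)^{2} + 4 \left(-14 - 8\right) 32} = - \frac{13}{-1 + \left(-22\right)^{3} - 160 - -88 + 4 \left(-22\right)^{2} + 32 \left(-22\right)^{2} + 4 \left(-22\right) 32} = - \frac{13}{-1 - 10648 - 160 + 88 + 4 \cdot 484 + 32 \cdot 484 - 2816} = - \frac{13}{-1 - 10648 - 160 + 88 + 1936 + 15488 - 2816} = - \frac{13}{3887} = \left(-13\right) \frac{1}{3887} = - \frac{1}{299}$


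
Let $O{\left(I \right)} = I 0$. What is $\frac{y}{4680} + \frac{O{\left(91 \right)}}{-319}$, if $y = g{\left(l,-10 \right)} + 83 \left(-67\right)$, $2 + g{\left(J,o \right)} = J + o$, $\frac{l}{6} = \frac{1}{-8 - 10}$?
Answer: $- \frac{418}{351} \approx -1.1909$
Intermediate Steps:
$l = - \frac{1}{3}$ ($l = \frac{6}{-8 - 10} = \frac{6}{-18} = 6 \left(- \frac{1}{18}\right) = - \frac{1}{3} \approx -0.33333$)
$O{\left(I \right)} = 0$
$g{\left(J,o \right)} = -2 + J + o$ ($g{\left(J,o \right)} = -2 + \left(J + o\right) = -2 + J + o$)
$y = - \frac{16720}{3}$ ($y = \left(-2 - \frac{1}{3} - 10\right) + 83 \left(-67\right) = - \frac{37}{3} - 5561 = - \frac{16720}{3} \approx -5573.3$)
$\frac{y}{4680} + \frac{O{\left(91 \right)}}{-319} = - \frac{16720}{3 \cdot 4680} + \frac{0}{-319} = \left(- \frac{16720}{3}\right) \frac{1}{4680} + 0 \left(- \frac{1}{319}\right) = - \frac{418}{351} + 0 = - \frac{418}{351}$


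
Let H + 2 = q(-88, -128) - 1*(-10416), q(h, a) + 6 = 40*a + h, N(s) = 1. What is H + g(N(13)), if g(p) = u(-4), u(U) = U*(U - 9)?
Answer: 5252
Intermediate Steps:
u(U) = U*(-9 + U)
g(p) = 52 (g(p) = -4*(-9 - 4) = -4*(-13) = 52)
q(h, a) = -6 + h + 40*a (q(h, a) = -6 + (40*a + h) = -6 + (h + 40*a) = -6 + h + 40*a)
H = 5200 (H = -2 + ((-6 - 88 + 40*(-128)) - 1*(-10416)) = -2 + ((-6 - 88 - 5120) + 10416) = -2 + (-5214 + 10416) = -2 + 5202 = 5200)
H + g(N(13)) = 5200 + 52 = 5252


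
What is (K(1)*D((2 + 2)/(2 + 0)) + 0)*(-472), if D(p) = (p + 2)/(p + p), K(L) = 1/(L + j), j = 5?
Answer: -236/3 ≈ -78.667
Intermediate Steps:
K(L) = 1/(5 + L) (K(L) = 1/(L + 5) = 1/(5 + L))
D(p) = (2 + p)/(2*p) (D(p) = (2 + p)/((2*p)) = (2 + p)*(1/(2*p)) = (2 + p)/(2*p))
(K(1)*D((2 + 2)/(2 + 0)) + 0)*(-472) = (((2 + (2 + 2)/(2 + 0))/(2*(((2 + 2)/(2 + 0)))))/(5 + 1) + 0)*(-472) = (((2 + 4/2)/(2*((4/2))))/6 + 0)*(-472) = (((2 + 4*(1/2))/(2*((4*(1/2)))))/6 + 0)*(-472) = (((1/2)*(2 + 2)/2)/6 + 0)*(-472) = (((1/2)*(1/2)*4)/6 + 0)*(-472) = ((1/6)*1 + 0)*(-472) = (1/6 + 0)*(-472) = (1/6)*(-472) = -236/3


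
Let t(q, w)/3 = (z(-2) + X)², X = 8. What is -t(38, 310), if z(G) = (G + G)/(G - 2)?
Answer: -243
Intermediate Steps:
z(G) = 2*G/(-2 + G) (z(G) = (2*G)/(-2 + G) = 2*G/(-2 + G))
t(q, w) = 243 (t(q, w) = 3*(2*(-2)/(-2 - 2) + 8)² = 3*(2*(-2)/(-4) + 8)² = 3*(2*(-2)*(-¼) + 8)² = 3*(1 + 8)² = 3*9² = 3*81 = 243)
-t(38, 310) = -1*243 = -243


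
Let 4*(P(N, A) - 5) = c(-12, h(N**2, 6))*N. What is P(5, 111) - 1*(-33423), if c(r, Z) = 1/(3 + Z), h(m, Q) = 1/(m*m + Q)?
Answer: 253253683/7576 ≈ 33428.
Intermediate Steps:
h(m, Q) = 1/(Q + m**2) (h(m, Q) = 1/(m**2 + Q) = 1/(Q + m**2))
P(N, A) = 5 + N/(4*(3 + 1/(6 + N**4))) (P(N, A) = 5 + (N/(3 + 1/(6 + (N**2)**2)))/4 = 5 + (N/(3 + 1/(6 + N**4)))/4 = 5 + N/(4*(3 + 1/(6 + N**4))))
P(5, 111) - 1*(-33423) = (380 + 60*5**4 + 5*(6 + 5**4))/(4*(19 + 3*5**4)) - 1*(-33423) = (380 + 60*625 + 5*(6 + 625))/(4*(19 + 3*625)) + 33423 = (380 + 37500 + 5*631)/(4*(19 + 1875)) + 33423 = (1/4)*(380 + 37500 + 3155)/1894 + 33423 = (1/4)*(1/1894)*41035 + 33423 = 41035/7576 + 33423 = 253253683/7576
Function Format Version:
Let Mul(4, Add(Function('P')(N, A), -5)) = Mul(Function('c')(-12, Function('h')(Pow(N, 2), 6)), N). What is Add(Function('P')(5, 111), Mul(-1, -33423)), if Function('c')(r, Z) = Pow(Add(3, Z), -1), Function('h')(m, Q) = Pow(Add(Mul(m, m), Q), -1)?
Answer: Rational(253253683, 7576) ≈ 33428.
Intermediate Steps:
Function('h')(m, Q) = Pow(Add(Q, Pow(m, 2)), -1) (Function('h')(m, Q) = Pow(Add(Pow(m, 2), Q), -1) = Pow(Add(Q, Pow(m, 2)), -1))
Function('P')(N, A) = Add(5, Mul(Rational(1, 4), N, Pow(Add(3, Pow(Add(6, Pow(N, 4)), -1)), -1))) (Function('P')(N, A) = Add(5, Mul(Rational(1, 4), Mul(Pow(Add(3, Pow(Add(6, Pow(Pow(N, 2), 2)), -1)), -1), N))) = Add(5, Mul(Rational(1, 4), Mul(Pow(Add(3, Pow(Add(6, Pow(N, 4)), -1)), -1), N))) = Add(5, Mul(Rational(1, 4), Mul(N, Pow(Add(3, Pow(Add(6, Pow(N, 4)), -1)), -1)))) = Add(5, Mul(Rational(1, 4), N, Pow(Add(3, Pow(Add(6, Pow(N, 4)), -1)), -1))))
Add(Function('P')(5, 111), Mul(-1, -33423)) = Add(Mul(Rational(1, 4), Pow(Add(19, Mul(3, Pow(5, 4))), -1), Add(380, Mul(60, Pow(5, 4)), Mul(5, Add(6, Pow(5, 4))))), Mul(-1, -33423)) = Add(Mul(Rational(1, 4), Pow(Add(19, Mul(3, 625)), -1), Add(380, Mul(60, 625), Mul(5, Add(6, 625)))), 33423) = Add(Mul(Rational(1, 4), Pow(Add(19, 1875), -1), Add(380, 37500, Mul(5, 631))), 33423) = Add(Mul(Rational(1, 4), Pow(1894, -1), Add(380, 37500, 3155)), 33423) = Add(Mul(Rational(1, 4), Rational(1, 1894), 41035), 33423) = Add(Rational(41035, 7576), 33423) = Rational(253253683, 7576)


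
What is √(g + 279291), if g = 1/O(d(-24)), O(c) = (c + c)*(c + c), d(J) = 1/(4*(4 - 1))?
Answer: √279327 ≈ 528.51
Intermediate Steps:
d(J) = 1/12 (d(J) = 1/(4*3) = 1/12)
O(c) = 4*c² (O(c) = (2*c)*(2*c) = 4*c²)
g = 36 (g = 1/(4*(1/12)²) = 1/(4*(1/144)) = 1/(1/36) = 36)
√(g + 279291) = √(36 + 279291) = √279327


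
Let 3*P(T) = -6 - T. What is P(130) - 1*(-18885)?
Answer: 56519/3 ≈ 18840.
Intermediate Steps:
P(T) = -2 - T/3 (P(T) = (-6 - T)/3 = -2 - T/3)
P(130) - 1*(-18885) = (-2 - ⅓*130) - 1*(-18885) = (-2 - 130/3) + 18885 = -136/3 + 18885 = 56519/3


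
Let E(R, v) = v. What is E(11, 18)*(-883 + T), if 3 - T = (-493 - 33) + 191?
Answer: -9810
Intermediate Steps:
T = 338 (T = 3 - ((-493 - 33) + 191) = 3 - (-526 + 191) = 3 - 1*(-335) = 3 + 335 = 338)
E(11, 18)*(-883 + T) = 18*(-883 + 338) = 18*(-545) = -9810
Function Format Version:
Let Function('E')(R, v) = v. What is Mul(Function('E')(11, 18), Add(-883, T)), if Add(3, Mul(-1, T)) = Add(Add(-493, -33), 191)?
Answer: -9810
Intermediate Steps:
T = 338 (T = Add(3, Mul(-1, Add(Add(-493, -33), 191))) = Add(3, Mul(-1, Add(-526, 191))) = Add(3, Mul(-1, -335)) = Add(3, 335) = 338)
Mul(Function('E')(11, 18), Add(-883, T)) = Mul(18, Add(-883, 338)) = Mul(18, -545) = -9810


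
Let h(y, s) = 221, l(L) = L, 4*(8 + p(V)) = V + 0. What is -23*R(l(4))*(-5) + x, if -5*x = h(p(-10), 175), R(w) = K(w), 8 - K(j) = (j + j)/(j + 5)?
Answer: 34811/45 ≈ 773.58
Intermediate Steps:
p(V) = -8 + V/4 (p(V) = -8 + (V + 0)/4 = -8 + V/4)
K(j) = 8 - 2*j/(5 + j) (K(j) = 8 - (j + j)/(j + 5) = 8 - 2*j/(5 + j))
R(w) = 2*(20 + 3*w)/(5 + w)
x = -221/5 (x = -⅕*221 = -221/5 ≈ -44.200)
-23*R(l(4))*(-5) + x = -46*(20 + 3*4)/(5 + 4)*(-5) - 221/5 = -46*(20 + 12)/9*(-5) - 221/5 = -46*32/9*(-5) - 221/5 = -23*64/9*(-5) - 221/5 = -1472/9*(-5) - 221/5 = 7360/9 - 221/5 = 34811/45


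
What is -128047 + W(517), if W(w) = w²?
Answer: 139242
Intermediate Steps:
-128047 + W(517) = -128047 + 517² = -128047 + 267289 = 139242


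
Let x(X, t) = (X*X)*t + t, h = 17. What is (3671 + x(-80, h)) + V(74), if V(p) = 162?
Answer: 112650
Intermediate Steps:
x(X, t) = t + t*X**2 (x(X, t) = X**2*t + t = t*X**2 + t = t + t*X**2)
(3671 + x(-80, h)) + V(74) = (3671 + 17*(1 + (-80)**2)) + 162 = (3671 + 17*(1 + 6400)) + 162 = (3671 + 17*6401) + 162 = (3671 + 108817) + 162 = 112488 + 162 = 112650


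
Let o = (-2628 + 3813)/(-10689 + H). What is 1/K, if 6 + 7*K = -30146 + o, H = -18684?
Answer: -68537/295218627 ≈ -0.00023216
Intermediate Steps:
o = -395/9791 (o = (-2628 + 3813)/(-10689 - 18684) = 1185/(-29373) = 1185*(-1/29373) = -395/9791 ≈ -0.040343)
K = -295218627/68537 (K = -6/7 + (-30146 - 395/9791)/7 = -6/7 + (⅐)*(-295159881/9791) = -6/7 - 295159881/68537 = -295218627/68537 ≈ -4307.4)
1/K = 1/(-295218627/68537) = -68537/295218627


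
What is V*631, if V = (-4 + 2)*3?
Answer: -3786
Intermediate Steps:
V = -6 (V = -2*3 = -6)
V*631 = -6*631 = -3786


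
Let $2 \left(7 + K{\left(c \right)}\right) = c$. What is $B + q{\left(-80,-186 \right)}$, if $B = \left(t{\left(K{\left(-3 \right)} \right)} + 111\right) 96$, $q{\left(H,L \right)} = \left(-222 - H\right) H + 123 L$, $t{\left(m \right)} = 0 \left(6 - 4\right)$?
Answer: $-862$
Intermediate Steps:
$K{\left(c \right)} = -7 + \frac{c}{2}$
$t{\left(m \right)} = 0$ ($t{\left(m \right)} = 0 \cdot 2 = 0$)
$q{\left(H,L \right)} = 123 L + H \left(-222 - H\right)$ ($q{\left(H,L \right)} = H \left(-222 - H\right) + 123 L = 123 L + H \left(-222 - H\right)$)
$B = 10656$ ($B = \left(0 + 111\right) 96 = 111 \cdot 96 = 10656$)
$B + q{\left(-80,-186 \right)} = 10656 - 11518 = -862$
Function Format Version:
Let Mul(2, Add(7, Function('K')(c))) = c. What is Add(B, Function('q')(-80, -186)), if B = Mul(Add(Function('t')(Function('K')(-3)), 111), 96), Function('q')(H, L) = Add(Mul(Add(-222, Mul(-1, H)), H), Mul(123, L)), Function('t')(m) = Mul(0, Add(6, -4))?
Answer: -862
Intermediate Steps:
Function('K')(c) = Add(-7, Mul(Rational(1, 2), c))
Function('t')(m) = 0 (Function('t')(m) = Mul(0, 2) = 0)
Function('q')(H, L) = Add(Mul(123, L), Mul(H, Add(-222, Mul(-1, H)))) (Function('q')(H, L) = Add(Mul(H, Add(-222, Mul(-1, H))), Mul(123, L)) = Add(Mul(123, L), Mul(H, Add(-222, Mul(-1, H)))))
B = 10656 (B = Mul(Add(0, 111), 96) = Mul(111, 96) = 10656)
Add(B, Function('q')(-80, -186)) = Add(10656, Add(Mul(-1, Pow(-80, 2)), Mul(-222, -80), Mul(123, -186))) = Add(10656, Add(Mul(-1, 6400), 17760, -22878)) = Add(10656, Add(-6400, 17760, -22878)) = Add(10656, -11518) = -862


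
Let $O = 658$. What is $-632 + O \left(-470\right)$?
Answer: $-309892$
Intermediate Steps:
$-632 + O \left(-470\right) = -632 + 658 \left(-470\right) = -632 - 309260 = -309892$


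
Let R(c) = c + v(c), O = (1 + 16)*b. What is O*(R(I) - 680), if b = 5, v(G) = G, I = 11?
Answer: -55930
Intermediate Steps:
O = 85 (O = (1 + 16)*5 = 17*5 = 85)
R(c) = 2*c (R(c) = c + c = 2*c)
O*(R(I) - 680) = 85*(2*11 - 680) = 85*(22 - 680) = 85*(-658) = -55930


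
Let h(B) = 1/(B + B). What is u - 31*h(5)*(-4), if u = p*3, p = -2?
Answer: 32/5 ≈ 6.4000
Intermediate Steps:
h(B) = 1/(2*B)
u = -6 (u = -2*3 = -6)
u - 31*h(5)*(-4) = -6 - 31*(½)/5*(-4) = -6 - 31*(½)*(⅕)*(-4) = -6 - 31*(-4)/10 = -6 - 31*(-⅖) = -6 + 62/5 = 32/5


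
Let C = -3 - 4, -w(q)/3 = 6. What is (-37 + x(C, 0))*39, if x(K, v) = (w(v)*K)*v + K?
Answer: -1716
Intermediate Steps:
w(q) = -18 (w(q) = -3*6 = -18)
C = -7
x(K, v) = K - 18*K*v (x(K, v) = (-18*K)*v + K = -18*K*v + K = K - 18*K*v)
(-37 + x(C, 0))*39 = (-37 - 7*(1 - 18*0))*39 = (-37 - 7*(1 + 0))*39 = (-37 - 7*1)*39 = (-37 - 7)*39 = -44*39 = -1716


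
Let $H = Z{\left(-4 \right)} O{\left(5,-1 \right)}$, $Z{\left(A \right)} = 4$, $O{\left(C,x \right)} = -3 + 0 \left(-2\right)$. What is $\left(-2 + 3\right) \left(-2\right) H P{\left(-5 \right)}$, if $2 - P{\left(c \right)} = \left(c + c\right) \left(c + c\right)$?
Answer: $-2352$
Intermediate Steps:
$O{\left(C,x \right)} = -3$ ($O{\left(C,x \right)} = -3 + 0 = -3$)
$P{\left(c \right)} = 2 - 4 c^{2}$ ($P{\left(c \right)} = 2 - \left(c + c\right) \left(c + c\right) = 2 - 2 c 2 c = 2 - 4 c^{2}$)
$H = -12$ ($H = 4 \left(-3\right) = -12$)
$\left(-2 + 3\right) \left(-2\right) H P{\left(-5 \right)} = \left(-2 + 3\right) \left(-2\right) \left(-12\right) \left(2 - 4 \left(-5\right)^{2}\right) = 1 \left(-2\right) \left(-12\right) \left(2 - 100\right) = \left(-2\right) \left(-12\right) \left(2 - 100\right) = 24 \left(-98\right) = -2352$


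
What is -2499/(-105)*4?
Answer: 476/5 ≈ 95.200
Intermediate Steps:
-2499/(-105)*4 = -2499*(-1/105)*4 = (119/5)*4 = 476/5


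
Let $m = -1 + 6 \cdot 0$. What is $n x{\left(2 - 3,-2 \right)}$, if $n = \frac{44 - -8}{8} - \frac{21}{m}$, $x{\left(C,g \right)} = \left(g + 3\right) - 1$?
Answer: $0$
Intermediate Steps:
$m = -1$ ($m = -1 + 0 = -1$)
$x{\left(C,g \right)} = 2 + g$ ($x{\left(C,g \right)} = \left(3 + g\right) - 1 = 2 + g$)
$n = \frac{55}{2}$ ($n = \frac{44 - -8}{8} - \frac{21}{-1} = \left(44 + 8\right) \frac{1}{8} - -21 = 52 \cdot \frac{1}{8} + 21 = \frac{13}{2} + 21 = \frac{55}{2} \approx 27.5$)
$n x{\left(2 - 3,-2 \right)} = \frac{55 \left(2 - 2\right)}{2} = \frac{55}{2} \cdot 0 = 0$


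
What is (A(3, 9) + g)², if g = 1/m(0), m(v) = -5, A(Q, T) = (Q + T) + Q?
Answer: 5476/25 ≈ 219.04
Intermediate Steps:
A(Q, T) = T + 2*Q
g = -⅕ (g = 1/(-5) = -⅕ ≈ -0.20000)
(A(3, 9) + g)² = ((9 + 2*3) - ⅕)² = ((9 + 6) - ⅕)² = (15 - ⅕)² = (74/5)² = 5476/25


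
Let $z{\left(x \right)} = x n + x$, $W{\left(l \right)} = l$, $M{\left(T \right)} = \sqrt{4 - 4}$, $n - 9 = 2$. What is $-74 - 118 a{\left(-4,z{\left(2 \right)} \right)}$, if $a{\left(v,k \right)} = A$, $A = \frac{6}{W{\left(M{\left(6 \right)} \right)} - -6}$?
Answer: $-192$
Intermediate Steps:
$n = 11$ ($n = 9 + 2 = 11$)
$M{\left(T \right)} = 0$ ($M{\left(T \right)} = \sqrt{0} = 0$)
$z{\left(x \right)} = 12 x$ ($z{\left(x \right)} = x 11 + x = 11 x + x = 12 x$)
$A = 1$ ($A = \frac{6}{0 - -6} = \frac{6}{0 + 6} = \frac{6}{6} = 6 \cdot \frac{1}{6} = 1$)
$a{\left(v,k \right)} = 1$
$-74 - 118 a{\left(-4,z{\left(2 \right)} \right)} = -74 - 118 = -192$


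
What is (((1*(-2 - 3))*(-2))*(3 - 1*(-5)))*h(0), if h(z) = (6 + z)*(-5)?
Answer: -2400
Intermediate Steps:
h(z) = -30 - 5*z
(((1*(-2 - 3))*(-2))*(3 - 1*(-5)))*h(0) = (((1*(-2 - 3))*(-2))*(3 - 1*(-5)))*(-30 - 5*0) = (((1*(-5))*(-2))*(3 + 5))*(-30 + 0) = (-5*(-2)*8)*(-30) = (10*8)*(-30) = 80*(-30) = -2400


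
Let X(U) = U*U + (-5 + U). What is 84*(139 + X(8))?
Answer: 17304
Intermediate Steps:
X(U) = -5 + U + U² (X(U) = U² + (-5 + U) = -5 + U + U²)
84*(139 + X(8)) = 84*(139 + (-5 + 8 + 8²)) = 84*(139 + (-5 + 8 + 64)) = 84*(139 + 67) = 84*206 = 17304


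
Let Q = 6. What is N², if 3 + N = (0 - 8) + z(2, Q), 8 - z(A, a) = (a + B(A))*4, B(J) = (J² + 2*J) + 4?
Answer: 5625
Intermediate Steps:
B(J) = 4 + J² + 2*J
z(A, a) = -8 - 8*A - 4*a - 4*A² (z(A, a) = 8 - (a + (4 + A² + 2*A))*4 = 8 - (4 + a + A² + 2*A)*4 = 8 - (16 + 4*a + 4*A² + 8*A) = 8 + (-16 - 8*A - 4*a - 4*A²) = -8 - 8*A - 4*a - 4*A²)
N = -75 (N = -3 + ((0 - 8) + (-8 - 8*2 - 4*6 - 4*2²)) = -3 + (-8 + (-8 - 16 - 24 - 4*4)) = -3 + (-8 + (-8 - 16 - 24 - 16)) = -3 + (-8 - 64) = -3 - 72 = -75)
N² = (-75)² = 5625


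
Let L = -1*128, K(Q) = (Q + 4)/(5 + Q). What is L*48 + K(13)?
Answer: -110575/18 ≈ -6143.1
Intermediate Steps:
K(Q) = (4 + Q)/(5 + Q)
L = -128
L*48 + K(13) = -128*48 + (4 + 13)/(5 + 13) = -6144 + 17/18 = -110575/18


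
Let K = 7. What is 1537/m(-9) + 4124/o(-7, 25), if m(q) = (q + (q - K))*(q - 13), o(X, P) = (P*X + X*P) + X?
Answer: -1719491/196350 ≈ -8.7573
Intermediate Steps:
o(X, P) = X + 2*P*X (o(X, P) = (P*X + P*X) + X = 2*P*X + X = X + 2*P*X)
m(q) = (-13 + q)*(-7 + 2*q) (m(q) = (q + (q - 1*7))*(q - 13) = (q + (q - 7))*(-13 + q) = (q + (-7 + q))*(-13 + q) = (-7 + 2*q)*(-13 + q) = (-13 + q)*(-7 + 2*q))
1537/m(-9) + 4124/o(-7, 25) = 1537/(91 - 33*(-9) + 2*(-9)**2) + 4124/((-7*(1 + 2*25))) = 1537/(91 + 297 + 2*81) + 4124/((-7*(1 + 50))) = 1537/(91 + 297 + 162) + 4124/((-7*51)) = 1537/550 + 4124/(-357) = 1537*(1/550) + 4124*(-1/357) = 1537/550 - 4124/357 = -1719491/196350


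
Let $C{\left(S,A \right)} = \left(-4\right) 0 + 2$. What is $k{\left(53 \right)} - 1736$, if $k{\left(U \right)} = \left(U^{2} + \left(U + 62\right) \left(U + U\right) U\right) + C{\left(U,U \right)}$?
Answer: $647145$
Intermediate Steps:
$C{\left(S,A \right)} = 2$ ($C{\left(S,A \right)} = 0 + 2 = 2$)
$k{\left(U \right)} = 2 + U^{2} + 2 U^{2} \left(62 + U\right)$ ($k{\left(U \right)} = \left(U^{2} + \left(U + 62\right) \left(U + U\right) U\right) + 2 = \left(U^{2} + \left(62 + U\right) 2 U U\right) + 2 = \left(U^{2} + 2 U \left(62 + U\right) U\right) + 2 = \left(U^{2} + 2 U^{2} \left(62 + U\right)\right) + 2 = 2 + U^{2} + 2 U^{2} \left(62 + U\right)$)
$k{\left(53 \right)} - 1736 = \left(2 + 2 \cdot 53^{3} + 125 \cdot 53^{2}\right) - 1736 = \left(2 + 2 \cdot 148877 + 125 \cdot 2809\right) - 1736 = \left(2 + 297754 + 351125\right) - 1736 = 648881 - 1736 = 647145$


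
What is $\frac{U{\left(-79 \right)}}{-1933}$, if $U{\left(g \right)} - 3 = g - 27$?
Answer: $\frac{103}{1933} \approx 0.053285$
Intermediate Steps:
$U{\left(g \right)} = -24 + g$ ($U{\left(g \right)} = 3 + \left(g - 27\right) = 3 + \left(-27 + g\right) = -24 + g$)
$\frac{U{\left(-79 \right)}}{-1933} = \frac{-24 - 79}{-1933} = \left(-103\right) \left(- \frac{1}{1933}\right) = \frac{103}{1933}$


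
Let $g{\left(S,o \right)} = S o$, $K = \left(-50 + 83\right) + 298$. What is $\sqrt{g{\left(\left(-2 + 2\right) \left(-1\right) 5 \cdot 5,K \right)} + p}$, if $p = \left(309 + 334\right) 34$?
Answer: $\sqrt{21862} \approx 147.86$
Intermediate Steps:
$K = 331$ ($K = 33 + 298 = 331$)
$p = 21862$ ($p = 643 \cdot 34 = 21862$)
$\sqrt{g{\left(\left(-2 + 2\right) \left(-1\right) 5 \cdot 5,K \right)} + p} = \sqrt{\left(-2 + 2\right) \left(-1\right) 5 \cdot 5 \cdot 331 + 21862} = \sqrt{0 \left(-1\right) 5 \cdot 5 \cdot 331 + 21862} = \sqrt{0 \cdot 5 \cdot 5 \cdot 331 + 21862} = \sqrt{0 \cdot 5 \cdot 331 + 21862} = \sqrt{0 \cdot 331 + 21862} = \sqrt{0 + 21862} = \sqrt{21862}$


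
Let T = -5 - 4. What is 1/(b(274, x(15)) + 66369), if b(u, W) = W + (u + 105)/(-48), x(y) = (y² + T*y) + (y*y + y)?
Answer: 48/3201173 ≈ 1.4994e-5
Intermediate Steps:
T = -9
x(y) = -8*y + 2*y² (x(y) = (y² - 9*y) + (y*y + y) = (y² - 9*y) + (y² + y) = (y² - 9*y) + (y + y²) = -8*y + 2*y²)
b(u, W) = -35/16 + W - u/48 (b(u, W) = W + (105 + u)*(-1/48) = W + (-35/16 - u/48) = -35/16 + W - u/48)
1/(b(274, x(15)) + 66369) = 1/((-35/16 + 2*15*(-4 + 15) - 1/48*274) + 66369) = 1/((-35/16 + 2*15*11 - 137/24) + 66369) = 1/((-35/16 + 330 - 137/24) + 66369) = 1/(15461/48 + 66369) = 1/(3201173/48) = 48/3201173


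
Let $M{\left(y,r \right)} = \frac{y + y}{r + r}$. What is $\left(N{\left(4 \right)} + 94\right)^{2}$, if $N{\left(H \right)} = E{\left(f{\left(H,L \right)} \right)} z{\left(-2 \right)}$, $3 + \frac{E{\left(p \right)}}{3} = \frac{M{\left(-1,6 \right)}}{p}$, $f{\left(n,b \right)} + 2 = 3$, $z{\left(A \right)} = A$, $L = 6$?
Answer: $12769$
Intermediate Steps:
$f{\left(n,b \right)} = 1$ ($f{\left(n,b \right)} = -2 + 3 = 1$)
$M{\left(y,r \right)} = \frac{y}{r}$ ($M{\left(y,r \right)} = \frac{2 y}{2 r} = 2 y \frac{1}{2 r} = \frac{y}{r}$)
$E{\left(p \right)} = -9 - \frac{1}{2 p}$ ($E{\left(p \right)} = -9 + 3 \frac{\left(-1\right) \frac{1}{6}}{p} = -9 + 3 \left(- \frac{1}{6 p}\right) = -9 - \frac{1}{2 p}$)
$N{\left(H \right)} = 19$ ($N{\left(H \right)} = \left(-9 - \frac{1}{2 \cdot 1}\right) \left(-2\right) = \left(-9 - \frac{1}{2}\right) \left(-2\right) = \left(- \frac{19}{2}\right) \left(-2\right) = 19$)
$\left(N{\left(4 \right)} + 94\right)^{2} = \left(19 + 94\right)^{2} = 113^{2} = 12769$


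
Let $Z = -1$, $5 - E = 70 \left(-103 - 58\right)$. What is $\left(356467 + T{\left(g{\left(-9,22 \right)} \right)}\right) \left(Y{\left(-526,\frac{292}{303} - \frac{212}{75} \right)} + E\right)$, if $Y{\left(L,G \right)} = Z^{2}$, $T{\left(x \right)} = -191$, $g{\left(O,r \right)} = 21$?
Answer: $4017368176$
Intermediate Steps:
$E = 11275$ ($E = 5 - 70 \left(-103 - 58\right) = 5 - 70 \left(-161\right) = 5 - -11270 = 5 + 11270 = 11275$)
$Y{\left(L,G \right)} = 1$ ($Y{\left(L,G \right)} = \left(-1\right)^{2} = 1$)
$\left(356467 + T{\left(g{\left(-9,22 \right)} \right)}\right) \left(Y{\left(-526,\frac{292}{303} - \frac{212}{75} \right)} + E\right) = \left(356467 - 191\right) \left(1 + 11275\right) = 356276 \cdot 11276 = 4017368176$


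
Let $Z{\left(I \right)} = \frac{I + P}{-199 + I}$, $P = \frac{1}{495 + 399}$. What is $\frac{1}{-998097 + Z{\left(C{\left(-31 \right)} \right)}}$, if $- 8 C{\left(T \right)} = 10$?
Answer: $- \frac{358047}{357365634326} \approx -1.0019 \cdot 10^{-6}$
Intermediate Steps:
$P = \frac{1}{894} \approx 0.0011186$
$C{\left(T \right)} = - \frac{5}{4}$ ($C{\left(T \right)} = \left(- \frac{1}{8}\right) 10 = - \frac{5}{4}$)
$Z{\left(I \right)} = \frac{\frac{1}{894} + I}{-199 + I}$ ($Z{\left(I \right)} = \frac{I + \frac{1}{894}}{-199 + I} = \frac{\frac{1}{894} + I}{-199 + I}$)
$\frac{1}{-998097 + Z{\left(C{\left(-31 \right)} \right)}} = \frac{1}{-998097 + \frac{\frac{1}{894} - \frac{5}{4}}{-199 - \frac{5}{4}}} = \frac{1}{-998097 + \frac{1}{- \frac{801}{4}} \left(- \frac{2233}{1788}\right)} = \frac{1}{-998097 - - \frac{2233}{358047}} = \frac{1}{-998097 + \frac{2233}{358047}} = \frac{1}{- \frac{357365634326}{358047}} = - \frac{358047}{357365634326}$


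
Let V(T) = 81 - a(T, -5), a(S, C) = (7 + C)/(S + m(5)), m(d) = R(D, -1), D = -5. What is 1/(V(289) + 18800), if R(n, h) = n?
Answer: 142/2681101 ≈ 5.2963e-5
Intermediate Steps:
m(d) = -5
a(S, C) = (7 + C)/(-5 + S) (a(S, C) = (7 + C)/(S - 5) = (7 + C)/(-5 + S))
V(T) = 81 - 2/(-5 + T) (V(T) = 81 - (7 - 5)/(-5 + T) = 81 - 2/(-5 + T))
1/(V(289) + 18800) = 1/((-407 + 81*289)/(-5 + 289) + 18800) = 1/((-407 + 23409)/284 + 18800) = 1/((1/284)*23002 + 18800) = 1/(11501/142 + 18800) = 1/(2681101/142) = 142/2681101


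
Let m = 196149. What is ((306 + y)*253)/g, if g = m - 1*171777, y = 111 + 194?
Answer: 154583/24372 ≈ 6.3426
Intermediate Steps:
y = 305
g = 24372 (g = 196149 - 1*171777 = 196149 - 171777 = 24372)
((306 + y)*253)/g = ((306 + 305)*253)/24372 = (611*253)*(1/24372) = 154583*(1/24372) = 154583/24372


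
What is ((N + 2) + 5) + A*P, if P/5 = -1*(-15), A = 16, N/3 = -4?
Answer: 1195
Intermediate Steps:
N = -12 (N = 3*(-4) = -12)
P = 75 (P = 5*(-1*(-15)) = 5*15 = 75)
((N + 2) + 5) + A*P = ((-12 + 2) + 5) + 16*75 = (-10 + 5) + 1200 = -5 + 1200 = 1195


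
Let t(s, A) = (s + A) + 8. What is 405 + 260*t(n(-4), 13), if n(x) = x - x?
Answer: 5865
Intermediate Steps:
n(x) = 0
t(s, A) = 8 + A + s (t(s, A) = (A + s) + 8 = 8 + A + s)
405 + 260*t(n(-4), 13) = 405 + 260*(8 + 13 + 0) = 405 + 260*21 = 405 + 5460 = 5865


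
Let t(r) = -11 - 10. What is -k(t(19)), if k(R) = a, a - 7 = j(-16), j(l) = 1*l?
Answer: 9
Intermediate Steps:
j(l) = l
a = -9 (a = 7 - 16 = -9)
t(r) = -21
k(R) = -9
-k(t(19)) = -1*(-9) = 9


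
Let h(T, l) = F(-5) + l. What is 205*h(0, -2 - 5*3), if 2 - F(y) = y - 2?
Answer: -1640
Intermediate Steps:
F(y) = 4 - y (F(y) = 2 - (y - 2) = 2 - (-2 + y) = 2 + (2 - y) = 4 - y)
h(T, l) = 9 + l (h(T, l) = (4 - 1*(-5)) + l = (4 + 5) + l = 9 + l)
205*h(0, -2 - 5*3) = 205*(9 + (-2 - 5*3)) = 205*(9 + (-2 - 15)) = 205*(9 - 17) = 205*(-8) = -1640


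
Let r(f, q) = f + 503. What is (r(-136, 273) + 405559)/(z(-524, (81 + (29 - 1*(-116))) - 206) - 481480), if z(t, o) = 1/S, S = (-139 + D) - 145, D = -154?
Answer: -177795588/210888241 ≈ -0.84308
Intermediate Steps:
S = -438 (S = (-139 - 154) - 145 = -293 - 145 = -438)
r(f, q) = 503 + f
z(t, o) = -1/438 (z(t, o) = 1/(-438) = -1/438)
(r(-136, 273) + 405559)/(z(-524, (81 + (29 - 1*(-116))) - 206) - 481480) = ((503 - 136) + 405559)/(-1/438 - 481480) = (367 + 405559)/(-210888241/438) = 405926*(-438/210888241) = -177795588/210888241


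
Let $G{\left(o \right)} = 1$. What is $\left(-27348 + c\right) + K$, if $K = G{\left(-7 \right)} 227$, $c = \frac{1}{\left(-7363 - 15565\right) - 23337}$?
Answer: $- \frac{1254753066}{46265} \approx -27121.0$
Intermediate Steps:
$c = - \frac{1}{46265}$ ($c = \frac{1}{-22928 - 23337} = \frac{1}{-46265} = - \frac{1}{46265} \approx -2.1615 \cdot 10^{-5}$)
$K = 227$ ($K = 1 \cdot 227 = 227$)
$\left(-27348 + c\right) + K = \left(-27348 - \frac{1}{46265}\right) + 227 = - \frac{1265255221}{46265} + 227 = - \frac{1254753066}{46265}$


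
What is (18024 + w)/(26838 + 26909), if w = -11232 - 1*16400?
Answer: -9608/53747 ≈ -0.17876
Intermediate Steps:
w = -27632 (w = -11232 - 16400 = -27632)
(18024 + w)/(26838 + 26909) = (18024 - 27632)/(26838 + 26909) = -9608/53747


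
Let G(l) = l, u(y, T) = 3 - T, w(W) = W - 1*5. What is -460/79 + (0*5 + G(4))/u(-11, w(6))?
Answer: -302/79 ≈ -3.8228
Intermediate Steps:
w(W) = -5 + W (w(W) = W - 5 = -5 + W)
-460/79 + (0*5 + G(4))/u(-11, w(6)) = -460/79 + (0*5 + 4)/(3 - (-5 + 6)) = -460*1/79 + (0 + 4)/(3 - 1*1) = -460/79 + 4/(3 - 1) = -460/79 + 4/2 = -460/79 + 4*(1/2) = -460/79 + 2 = -302/79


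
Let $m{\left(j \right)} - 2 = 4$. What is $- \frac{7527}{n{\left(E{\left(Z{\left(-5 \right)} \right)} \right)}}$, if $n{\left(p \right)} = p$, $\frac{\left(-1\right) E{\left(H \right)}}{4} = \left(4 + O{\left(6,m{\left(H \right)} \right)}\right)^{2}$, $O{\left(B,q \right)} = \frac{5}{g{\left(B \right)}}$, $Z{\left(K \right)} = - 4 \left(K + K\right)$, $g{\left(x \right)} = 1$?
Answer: $\frac{2509}{108} \approx 23.231$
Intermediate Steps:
$m{\left(j \right)} = 6$ ($m{\left(j \right)} = 2 + 4 = 6$)
$Z{\left(K \right)} = - 8 K$ ($Z{\left(K \right)} = - 4 \cdot 2 K = - 8 K$)
$O{\left(B,q \right)} = 5$ ($O{\left(B,q \right)} = \frac{5}{1} = 5 \cdot 1 = 5$)
$E{\left(H \right)} = -324$ ($E{\left(H \right)} = - 4 \left(4 + 5\right)^{2} = - 4 \cdot 9^{2} = \left(-4\right) 81 = -324$)
$- \frac{7527}{n{\left(E{\left(Z{\left(-5 \right)} \right)} \right)}} = - \frac{7527}{-324} = \left(-7527\right) \left(- \frac{1}{324}\right) = \frac{2509}{108}$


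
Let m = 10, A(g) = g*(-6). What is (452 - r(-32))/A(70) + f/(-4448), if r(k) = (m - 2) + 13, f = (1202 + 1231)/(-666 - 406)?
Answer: -513524119/500666880 ≈ -1.0257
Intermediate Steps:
A(g) = -6*g
f = -2433/1072 (f = 2433/(-1072) = 2433*(-1/1072) = -2433/1072 ≈ -2.2696)
r(k) = 21 (r(k) = (10 - 2) + 13 = 8 + 13 = 21)
(452 - r(-32))/A(70) + f/(-4448) = (452 - 1*21)/((-6*70)) - 2433/1072/(-4448) = (452 - 21)/(-420) - 2433/1072*(-1/4448) = 431*(-1/420) + 2433/4768256 = -431/420 + 2433/4768256 = -513524119/500666880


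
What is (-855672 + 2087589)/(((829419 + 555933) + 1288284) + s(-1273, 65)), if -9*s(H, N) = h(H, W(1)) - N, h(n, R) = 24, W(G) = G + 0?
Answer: 11087253/24062765 ≈ 0.46076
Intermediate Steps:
W(G) = G
s(H, N) = -8/3 + N/9 (s(H, N) = -(24 - N)/9 = -8/3 + N/9)
(-855672 + 2087589)/(((829419 + 555933) + 1288284) + s(-1273, 65)) = (-855672 + 2087589)/(((829419 + 555933) + 1288284) + (-8/3 + (⅑)*65)) = 1231917/((1385352 + 1288284) + (-8/3 + 65/9)) = 1231917/(2673636 + 41/9) = 1231917/(24062765/9) = 1231917*(9/24062765) = 11087253/24062765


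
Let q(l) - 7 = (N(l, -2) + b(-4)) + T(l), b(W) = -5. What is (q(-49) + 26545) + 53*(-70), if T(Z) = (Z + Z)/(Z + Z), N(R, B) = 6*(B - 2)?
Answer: 22814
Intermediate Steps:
N(R, B) = -12 + 6*B (N(R, B) = 6*(-2 + B) = -12 + 6*B)
T(Z) = 1 (T(Z) = (2*Z)/((2*Z)) = (2*Z)*(1/(2*Z)) = 1)
q(l) = -21 (q(l) = 7 + (((-12 + 6*(-2)) - 5) + 1) = 7 + (((-12 - 12) - 5) + 1) = 7 + ((-24 - 5) + 1) = 7 + (-29 + 1) = 7 - 28 = -21)
(q(-49) + 26545) + 53*(-70) = (-21 + 26545) + 53*(-70) = 26524 - 3710 = 22814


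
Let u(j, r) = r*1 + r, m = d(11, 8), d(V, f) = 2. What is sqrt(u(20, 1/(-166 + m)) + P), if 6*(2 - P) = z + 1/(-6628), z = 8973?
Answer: I*sqrt(992622209680362)/815244 ≈ 38.646*I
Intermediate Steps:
m = 2
u(j, r) = 2*r (u(j, r) = r + r = 2*r)
P = -59393507/39768 (P = 2 - (8973 + 1/(-6628))/6 = 2 - (8973 - 1/6628)/6 = 2 - 1/6*59473043/6628 = 2 - 59473043/39768 = -59393507/39768 ≈ -1493.5)
sqrt(u(20, 1/(-166 + m)) + P) = sqrt(2/(-166 + 2) - 59393507/39768) = sqrt(2/(-164) - 59393507/39768) = sqrt(2*(-1/164) - 59393507/39768) = sqrt(-1/82 - 59393507/39768) = sqrt(-2435153671/1630488) = I*sqrt(992622209680362)/815244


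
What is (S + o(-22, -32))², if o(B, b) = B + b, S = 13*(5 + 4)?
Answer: 3969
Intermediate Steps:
S = 117 (S = 13*9 = 117)
(S + o(-22, -32))² = (117 + (-22 - 32))² = (117 - 54)² = 63² = 3969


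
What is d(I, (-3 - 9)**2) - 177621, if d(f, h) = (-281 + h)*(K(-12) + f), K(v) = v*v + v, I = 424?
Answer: -253793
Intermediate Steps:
K(v) = v + v**2 (K(v) = v**2 + v = v + v**2)
d(f, h) = (-281 + h)*(132 + f) (d(f, h) = (-281 + h)*(-12*(1 - 12) + f) = (-281 + h)*(-12*(-11) + f) = (-281 + h)*(132 + f))
d(I, (-3 - 9)**2) - 177621 = (-37092 - 281*424 + 132*(-3 - 9)**2 + 424*(-3 - 9)**2) - 177621 = (-37092 - 119144 + 132*(-12)**2 + 424*(-12)**2) - 177621 = (-37092 - 119144 + 132*144 + 424*144) - 177621 = (-37092 - 119144 + 19008 + 61056) - 177621 = -76172 - 177621 = -253793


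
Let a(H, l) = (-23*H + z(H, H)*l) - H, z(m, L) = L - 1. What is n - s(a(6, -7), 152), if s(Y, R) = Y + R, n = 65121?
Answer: 65148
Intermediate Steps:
z(m, L) = -1 + L
a(H, l) = -24*H + l*(-1 + H) (a(H, l) = (-23*H + (-1 + H)*l) - H = (-23*H + l*(-1 + H)) - H = -24*H + l*(-1 + H))
s(Y, R) = R + Y
n - s(a(6, -7), 152) = 65121 - (152 + (-24*6 - 7*(-1 + 6))) = 65121 - (152 + (-144 - 7*5)) = 65121 - (152 + (-144 - 35)) = 65121 - (152 - 179) = 65121 - 1*(-27) = 65121 + 27 = 65148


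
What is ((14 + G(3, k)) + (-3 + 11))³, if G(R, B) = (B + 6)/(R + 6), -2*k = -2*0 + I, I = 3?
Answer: 91125/8 ≈ 11391.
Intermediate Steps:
k = -3/2 (k = -(-2*0 + 3)/2 = -(0 + 3)/2 = -½*3 = -3/2 ≈ -1.5000)
G(R, B) = (6 + B)/(6 + R)
((14 + G(3, k)) + (-3 + 11))³ = ((14 + (6 - 3/2)/(6 + 3)) + (-3 + 11))³ = ((14 + (9/2)/9) + 8)³ = ((14 + (⅑)*(9/2)) + 8)³ = ((14 + ½) + 8)³ = (29/2 + 8)³ = (45/2)³ = 91125/8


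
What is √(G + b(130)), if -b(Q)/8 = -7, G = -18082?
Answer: I*√18026 ≈ 134.26*I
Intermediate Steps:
b(Q) = 56 (b(Q) = -8*(-7) = 56)
√(G + b(130)) = √(-18082 + 56) = √(-18026) = I*√18026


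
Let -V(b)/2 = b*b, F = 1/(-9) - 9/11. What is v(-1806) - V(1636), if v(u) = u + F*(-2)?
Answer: 529767598/99 ≈ 5.3512e+6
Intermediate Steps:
F = -92/99 (F = 1*(-1/9) - 9*1/11 = -1/9 - 9/11 = -92/99 ≈ -0.92929)
V(b) = -2*b**2 (V(b) = -2*b*b = -2*b**2)
v(u) = 184/99 + u (v(u) = u - 92/99*(-2) = u + 184/99 = 184/99 + u)
v(-1806) - V(1636) = (184/99 - 1806) - (-2)*1636**2 = -178610/99 - (-2)*2676496 = -178610/99 - 1*(-5352992) = -178610/99 + 5352992 = 529767598/99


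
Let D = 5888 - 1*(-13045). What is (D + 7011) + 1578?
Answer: 27522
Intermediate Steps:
D = 18933 (D = 5888 + 13045 = 18933)
(D + 7011) + 1578 = (18933 + 7011) + 1578 = 25944 + 1578 = 27522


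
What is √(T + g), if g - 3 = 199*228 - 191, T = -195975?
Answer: I*√150791 ≈ 388.32*I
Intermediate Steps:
g = 45184 (g = 3 + (199*228 - 191) = 3 + (45372 - 191) = 3 + 45181 = 45184)
√(T + g) = √(-195975 + 45184) = √(-150791) = I*√150791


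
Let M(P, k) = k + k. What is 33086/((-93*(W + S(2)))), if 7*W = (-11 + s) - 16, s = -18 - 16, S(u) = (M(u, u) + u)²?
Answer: -231602/17763 ≈ -13.038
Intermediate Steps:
M(P, k) = 2*k
S(u) = 9*u² (S(u) = (2*u + u)² = (3*u)² = 9*u²)
s = -34
W = -61/7 (W = ((-11 - 34) - 16)/7 = (-45 - 16)/7 = (⅐)*(-61) = -61/7 ≈ -8.7143)
33086/((-93*(W + S(2)))) = 33086/((-93*(-61/7 + 9*2²))) = 33086/((-93*(-61/7 + 9*4))) = 33086/((-93*(-61/7 + 36))) = 33086/((-93*191/7)) = 33086/(-17763/7) = 33086*(-7/17763) = -231602/17763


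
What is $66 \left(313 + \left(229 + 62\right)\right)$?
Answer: $39864$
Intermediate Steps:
$66 \left(313 + \left(229 + 62\right)\right) = 66 \left(313 + 291\right) = 66 \cdot 604 = 39864$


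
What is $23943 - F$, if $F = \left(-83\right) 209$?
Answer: $41290$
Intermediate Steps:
$F = -17347$
$23943 - F = 23943 - -17347 = 23943 + 17347 = 41290$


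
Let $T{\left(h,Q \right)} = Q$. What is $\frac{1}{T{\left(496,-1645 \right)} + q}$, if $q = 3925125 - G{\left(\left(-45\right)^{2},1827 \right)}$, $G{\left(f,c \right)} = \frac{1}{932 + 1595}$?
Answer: $\frac{2527}{9914633959} \approx 2.5488 \cdot 10^{-7}$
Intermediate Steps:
$G{\left(f,c \right)} = \frac{1}{2527}$
$q = \frac{9918790874}{2527}$ ($q = 3925125 - \frac{1}{2527} = \frac{9918790874}{2527} \approx 3.9251 \cdot 10^{6}$)
$\frac{1}{T{\left(496,-1645 \right)} + q} = \frac{1}{-1645 + \frac{9918790874}{2527}} = \frac{1}{\frac{9914633959}{2527}} = \frac{2527}{9914633959}$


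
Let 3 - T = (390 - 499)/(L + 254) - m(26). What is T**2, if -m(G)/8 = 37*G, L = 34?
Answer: 4908329475625/82944 ≈ 5.9176e+7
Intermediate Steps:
m(G) = -296*G
T = -2215475/288 (T = 3 - ((390 - 499)/(34 + 254) - (-296)*26) = 3 - (-109/288 - 1*(-7696)) = 3 - (-109*1/288 + 7696) = 3 - (-109/288 + 7696) = 3 - 1*2216339/288 = 3 - 2216339/288 = -2215475/288 ≈ -7692.6)
T**2 = (-2215475/288)**2 = 4908329475625/82944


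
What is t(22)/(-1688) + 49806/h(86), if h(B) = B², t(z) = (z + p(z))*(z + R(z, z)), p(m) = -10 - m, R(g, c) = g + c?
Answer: 2779809/390139 ≈ 7.1252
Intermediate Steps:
R(g, c) = c + g
t(z) = -30*z (t(z) = (z + (-10 - z))*(z + (z + z)) = -10*(z + 2*z) = -30*z)
t(22)/(-1688) + 49806/h(86) = -30*22/(-1688) + 49806/(86²) = -660*(-1/1688) + 49806/7396 = 165/422 + 49806*(1/7396) = 165/422 + 24903/3698 = 2779809/390139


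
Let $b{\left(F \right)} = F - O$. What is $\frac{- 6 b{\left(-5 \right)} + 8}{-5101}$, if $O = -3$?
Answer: $- \frac{20}{5101} \approx -0.0039208$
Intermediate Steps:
$b{\left(F \right)} = 3 + F$ ($b{\left(F \right)} = F - -3 = F + 3 = 3 + F$)
$\frac{- 6 b{\left(-5 \right)} + 8}{-5101} = \frac{- 6 \left(3 - 5\right) + 8}{-5101} = \left(\left(-6\right) \left(-2\right) + 8\right) \left(- \frac{1}{5101}\right) = \left(12 + 8\right) \left(- \frac{1}{5101}\right) = 20 \left(- \frac{1}{5101}\right) = - \frac{20}{5101}$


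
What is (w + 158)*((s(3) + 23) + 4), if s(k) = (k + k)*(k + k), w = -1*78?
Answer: 5040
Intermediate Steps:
w = -78
s(k) = 4*k**2 (s(k) = (2*k)*(2*k) = 4*k**2)
(w + 158)*((s(3) + 23) + 4) = (-78 + 158)*((4*3**2 + 23) + 4) = 80*((4*9 + 23) + 4) = 80*((36 + 23) + 4) = 80*(59 + 4) = 80*63 = 5040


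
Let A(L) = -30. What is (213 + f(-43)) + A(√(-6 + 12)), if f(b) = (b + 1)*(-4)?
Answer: 351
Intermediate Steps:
f(b) = -4 - 4*b (f(b) = (1 + b)*(-4) = -4 - 4*b)
(213 + f(-43)) + A(√(-6 + 12)) = (213 + (-4 - 4*(-43))) - 30 = (213 + (-4 + 172)) - 30 = (213 + 168) - 30 = 381 - 30 = 351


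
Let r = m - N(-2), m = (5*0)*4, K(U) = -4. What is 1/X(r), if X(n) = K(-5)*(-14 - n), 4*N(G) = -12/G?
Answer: 1/50 ≈ 0.020000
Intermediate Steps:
N(G) = -3/G (N(G) = (-12/G)/4 = -3/G)
m = 0 (m = 0*4 = 0)
r = -3/2 (r = 0 - (-3)/(-2) = 0 - (-3)*(-1)/2 = 0 - 1*3/2 = 0 - 3/2 = -3/2 ≈ -1.5000)
X(n) = 56 + 4*n (X(n) = -4*(-14 - n) = 56 + 4*n)
1/X(r) = 1/(56 + 4*(-3/2)) = 1/(56 - 6) = 1/50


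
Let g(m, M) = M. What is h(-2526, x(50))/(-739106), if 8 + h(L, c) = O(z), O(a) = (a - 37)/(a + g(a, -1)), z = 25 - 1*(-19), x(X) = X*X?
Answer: 337/31781558 ≈ 1.0604e-5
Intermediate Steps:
x(X) = X²
z = 44 (z = 25 + 19 = 44)
O(a) = (-37 + a)/(-1 + a) (O(a) = (a - 37)/(a - 1) = (-37 + a)/(-1 + a))
h(L, c) = -337/43 (h(L, c) = -8 + (-37 + 44)/(-1 + 44) = -8 + 7/43 = -337/43)
h(-2526, x(50))/(-739106) = -337/43/(-739106) = -337/43*(-1/739106) = 337/31781558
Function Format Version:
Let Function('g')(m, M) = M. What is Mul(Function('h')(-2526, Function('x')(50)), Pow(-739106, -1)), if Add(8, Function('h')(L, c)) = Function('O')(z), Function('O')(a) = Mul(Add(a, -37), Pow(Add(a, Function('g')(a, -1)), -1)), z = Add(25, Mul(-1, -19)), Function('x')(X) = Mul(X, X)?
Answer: Rational(337, 31781558) ≈ 1.0604e-5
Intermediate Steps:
Function('x')(X) = Pow(X, 2)
z = 44 (z = Add(25, 19) = 44)
Function('O')(a) = Mul(Pow(Add(-1, a), -1), Add(-37, a)) (Function('O')(a) = Mul(Add(a, -37), Pow(Add(a, -1), -1)) = Mul(Add(-37, a), Pow(Add(-1, a), -1)) = Mul(Pow(Add(-1, a), -1), Add(-37, a)))
Function('h')(L, c) = Rational(-337, 43) (Function('h')(L, c) = Add(-8, Mul(Pow(Add(-1, 44), -1), Add(-37, 44))) = Add(-8, Mul(Pow(43, -1), 7)) = Add(-8, Mul(Rational(1, 43), 7)) = Add(-8, Rational(7, 43)) = Rational(-337, 43))
Mul(Function('h')(-2526, Function('x')(50)), Pow(-739106, -1)) = Mul(Rational(-337, 43), Pow(-739106, -1)) = Mul(Rational(-337, 43), Rational(-1, 739106)) = Rational(337, 31781558)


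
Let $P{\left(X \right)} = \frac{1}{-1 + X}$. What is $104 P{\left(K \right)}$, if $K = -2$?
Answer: $- \frac{104}{3} \approx -34.667$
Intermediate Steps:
$104 P{\left(K \right)} = \frac{104}{-1 - 2} = \frac{104}{-3} = 104 \left(- \frac{1}{3}\right) = - \frac{104}{3}$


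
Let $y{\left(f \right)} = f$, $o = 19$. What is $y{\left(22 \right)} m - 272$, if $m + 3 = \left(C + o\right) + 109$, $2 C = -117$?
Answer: $1191$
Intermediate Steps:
$C = - \frac{117}{2}$ ($C = \frac{1}{2} \left(-117\right) = - \frac{117}{2} \approx -58.5$)
$m = \frac{133}{2}$ ($m = -3 + \left(\left(- \frac{117}{2} + 19\right) + 109\right) = -3 + \left(- \frac{79}{2} + 109\right) = -3 + \frac{139}{2} = \frac{133}{2} \approx 66.5$)
$y{\left(22 \right)} m - 272 = 22 \cdot \frac{133}{2} - 272 = 1463 - 272 = 1191$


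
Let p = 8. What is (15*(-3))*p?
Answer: -360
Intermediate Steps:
(15*(-3))*p = (15*(-3))*8 = -45*8 = -360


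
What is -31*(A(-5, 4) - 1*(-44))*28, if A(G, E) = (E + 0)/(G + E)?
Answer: -34720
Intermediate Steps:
A(G, E) = E/(E + G)
-31*(A(-5, 4) - 1*(-44))*28 = -31*(4/(4 - 5) - 1*(-44))*28 = -31*(4/(-1) + 44)*28 = -31*(4*(-1) + 44)*28 = -31*(-4 + 44)*28 = -31*40*28 = -1240*28 = -34720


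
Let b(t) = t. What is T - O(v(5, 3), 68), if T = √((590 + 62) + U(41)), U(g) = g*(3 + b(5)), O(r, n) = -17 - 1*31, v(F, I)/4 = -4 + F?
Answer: 48 + 14*√5 ≈ 79.305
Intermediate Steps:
v(F, I) = -16 + 4*F (v(F, I) = 4*(-4 + F) = -16 + 4*F)
O(r, n) = -48 (O(r, n) = -17 - 31 = -48)
U(g) = 8*g (U(g) = g*(3 + 5) = g*8 = 8*g)
T = 14*√5 (T = √((590 + 62) + 8*41) = √(652 + 328) = √980 = 14*√5 ≈ 31.305)
T - O(v(5, 3), 68) = 14*√5 - 1*(-48) = 14*√5 + 48 = 48 + 14*√5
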